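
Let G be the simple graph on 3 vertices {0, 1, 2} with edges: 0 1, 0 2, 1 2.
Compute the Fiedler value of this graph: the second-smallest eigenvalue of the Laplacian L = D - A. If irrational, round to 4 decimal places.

Reading degrees in the order [0, 1, 2] gives [2, 2, 2]; set D = diag(2, 2, 2) and form L = D - A. The sorted Laplacian eigenvalues are [0, 3, 3]; the algebraic connectivity is the second entry, 3. There is one zero in the spectrum, matching the 1 component. By the matrix-tree theorem the graph has (1/3) * product of the nonzero eigenvalues = 3 spanning trees.

3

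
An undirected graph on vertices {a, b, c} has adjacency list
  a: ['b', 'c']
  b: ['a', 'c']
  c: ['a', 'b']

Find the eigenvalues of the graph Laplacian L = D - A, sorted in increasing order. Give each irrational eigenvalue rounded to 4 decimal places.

[0, 3, 3]

Each diagonal entry of L is the vertex degree and each off-diagonal entry is -1 where an edge is present, 0 otherwise; in the order [a, b, c] the diagonal is [2, 2, 2]. Diagonalising L (or applying a numerical eigensolver to the 3x3 matrix) gives the spectrum above. By the matrix-tree theorem the graph has (1/3) * product of the nonzero eigenvalues = 3 spanning trees.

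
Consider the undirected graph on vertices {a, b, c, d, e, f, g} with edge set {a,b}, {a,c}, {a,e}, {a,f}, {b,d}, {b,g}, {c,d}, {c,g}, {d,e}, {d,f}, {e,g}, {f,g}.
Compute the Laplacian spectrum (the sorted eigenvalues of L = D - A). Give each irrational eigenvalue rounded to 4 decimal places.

Each diagonal entry of L is the vertex degree and each off-diagonal entry is -1 where an edge is present, 0 otherwise; in the order [a, b, c, d, e, f, g] the diagonal is [4, 3, 3, 4, 3, 3, 4]. The multiplicity of 0 as a Laplacian eigenvalue equals the number of connected components. The single zero eigenvalue shows the graph is connected. The eigenvalues sum to 24, which equals trace(L) = 2|E|.

[0, 3, 3, 3, 4, 4, 7]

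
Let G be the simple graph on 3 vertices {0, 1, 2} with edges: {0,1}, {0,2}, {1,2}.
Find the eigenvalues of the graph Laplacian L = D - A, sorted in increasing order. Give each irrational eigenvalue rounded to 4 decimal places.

Each diagonal entry of L is the vertex degree and each off-diagonal entry is -1 where an edge is present, 0 otherwise; in the order [0, 1, 2] the diagonal is [2, 2, 2]. L is symmetric positive semidefinite, so every eigenvalue is real and nonnegative. By the matrix-tree theorem the graph has (1/3) * product of the nonzero eigenvalues = 3 spanning trees.

[0, 3, 3]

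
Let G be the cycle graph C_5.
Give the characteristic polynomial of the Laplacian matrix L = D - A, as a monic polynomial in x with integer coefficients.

x^5 - 10x^4 + 35x^3 - 50x^2 + 25x

The graph has 5 vertices and degree multiset [2, 2, 2, 2, 2]; D is the diagonal matrix of degrees and L = D - A. L has integer entries, so p(x) = det(xI - L) has integer coefficients. Expanding the determinant yields x^5 - 10x^4 + 35x^3 - 50x^2 + 25x. The constant term is 0 because L is singular (the all-ones vector lies in its kernel). By the matrix-tree theorem the graph has (1/5) * product of the nonzero eigenvalues = 5 spanning trees.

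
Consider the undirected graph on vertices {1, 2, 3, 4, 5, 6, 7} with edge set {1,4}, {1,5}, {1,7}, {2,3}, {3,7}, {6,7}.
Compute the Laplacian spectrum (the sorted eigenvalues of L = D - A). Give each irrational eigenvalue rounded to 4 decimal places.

[0, 0.3217, 0.6802, 1, 2.1397, 3.2297, 4.6287]

With the vertex order [1, 2, 3, 4, 5, 6, 7], the degrees are [3, 1, 2, 1, 1, 1, 3], giving D = diag(3, 1, 2, 1, 1, 1, 3) and L = D - A. Diagonalising L (or applying a numerical eigensolver to the 7x7 matrix) gives the spectrum above. The single zero eigenvalue shows the graph is connected. The largest eigenvalue, 4.6287, is at most the vertex count 7.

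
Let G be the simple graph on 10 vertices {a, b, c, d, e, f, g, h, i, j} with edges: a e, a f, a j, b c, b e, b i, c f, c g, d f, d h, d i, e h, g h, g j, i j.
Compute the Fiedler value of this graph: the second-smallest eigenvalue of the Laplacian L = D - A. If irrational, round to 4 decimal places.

Each diagonal entry of L is the vertex degree and each off-diagonal entry is -1 where an edge is present, 0 otherwise; in the order [a, b, c, d, e, f, g, h, i, j] the diagonal is [3, 3, 3, 3, 3, 3, 3, 3, 3, 3]. The smallest Laplacian eigenvalue is always 0. The next one, lambda_2 = 2, measures how hard the graph is to disconnect: larger values mean better connectivity. There is one zero in the spectrum, matching the 1 component.

2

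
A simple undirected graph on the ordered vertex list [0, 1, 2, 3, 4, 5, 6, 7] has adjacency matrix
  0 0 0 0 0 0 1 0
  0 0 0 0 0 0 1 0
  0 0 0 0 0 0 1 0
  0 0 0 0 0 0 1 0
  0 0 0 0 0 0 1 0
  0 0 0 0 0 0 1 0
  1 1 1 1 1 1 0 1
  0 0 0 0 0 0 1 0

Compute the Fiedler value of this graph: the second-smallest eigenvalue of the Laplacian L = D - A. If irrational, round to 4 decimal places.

1

With the vertex order [0, 1, 2, 3, 4, 5, 6, 7], the degrees are [1, 1, 1, 1, 1, 1, 7, 1], giving D = diag(1, 1, 1, 1, 1, 1, 7, 1) and L = D - A. The smallest Laplacian eigenvalue is always 0. The next one, lambda_2 = 1, measures how hard the graph is to disconnect: larger values mean better connectivity. The eigenvalues sum to 14, which equals trace(L) = 2|E|.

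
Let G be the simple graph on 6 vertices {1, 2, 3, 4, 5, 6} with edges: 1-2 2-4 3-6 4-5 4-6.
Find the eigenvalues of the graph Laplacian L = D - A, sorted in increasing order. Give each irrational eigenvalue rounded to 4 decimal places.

With the vertex order [1, 2, 3, 4, 5, 6], the degrees are [1, 2, 1, 3, 1, 2], giving D = diag(1, 2, 1, 3, 1, 2) and L = D - A. Since every row of L sums to 0, the all-ones vector is in the kernel and 0 is an eigenvalue.

[0, 0.3820, 0.6972, 2, 2.6180, 4.3028]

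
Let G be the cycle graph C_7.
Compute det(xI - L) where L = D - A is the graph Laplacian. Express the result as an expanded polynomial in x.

The graph has 7 vertices and degree multiset [2, 2, 2, 2, 2, 2, 2]; D is the diagonal matrix of degrees and L = D - A. Computing det(xI - L) by cofactor expansion (or equivalently via sum-over-permutations) gives x^7 - 14x^6 + 77x^5 - 210x^4 + 294x^3 - 196x^2 + 49x. The coefficient of x^6 equals -trace(L) = -14, matching the sum of degrees. The eigenvalues sum to 14, which equals trace(L) = 2|E|.

x^7 - 14x^6 + 77x^5 - 210x^4 + 294x^3 - 196x^2 + 49x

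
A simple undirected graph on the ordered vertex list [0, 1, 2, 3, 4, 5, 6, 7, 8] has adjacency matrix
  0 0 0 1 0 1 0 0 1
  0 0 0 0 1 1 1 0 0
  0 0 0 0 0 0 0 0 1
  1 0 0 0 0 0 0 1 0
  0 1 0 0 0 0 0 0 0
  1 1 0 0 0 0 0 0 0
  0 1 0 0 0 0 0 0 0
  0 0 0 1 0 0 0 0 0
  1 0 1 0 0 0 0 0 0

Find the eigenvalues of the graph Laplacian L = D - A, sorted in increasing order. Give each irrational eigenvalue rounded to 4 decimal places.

Each diagonal entry of L is the vertex degree and each off-diagonal entry is -1 where an edge is present, 0 otherwise; in the order [0, 1, 2, 3, 4, 5, 6, 7, 8] the diagonal is [3, 3, 1, 2, 1, 2, 1, 1, 2]. Since every row of L sums to 0, the all-ones vector is in the kernel and 0 is an eigenvalue. There is one zero in the spectrum, matching the 1 component.

[0, 0.1953, 0.3820, 1, 1.2108, 2.1449, 2.6180, 3.9064, 4.5426]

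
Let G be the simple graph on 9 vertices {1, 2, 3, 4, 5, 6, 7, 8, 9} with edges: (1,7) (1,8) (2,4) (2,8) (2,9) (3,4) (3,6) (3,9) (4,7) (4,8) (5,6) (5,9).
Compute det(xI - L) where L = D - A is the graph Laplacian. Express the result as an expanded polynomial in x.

x^9 - 24x^8 + 242x^7 - 1334x^6 + 4374x^5 - 8666x^4 + 9996x^3 - 5982x^2 + 1341x

Reading degrees in the order [1, 2, 3, 4, 5, 6, 7, 8, 9] gives [2, 3, 3, 4, 2, 2, 2, 3, 3]; set D = diag(2, 3, 3, 4, 2, 2, 2, 3, 3) and form L = D - A. Computing det(xI - L) by cofactor expansion (or equivalently via sum-over-permutations) gives x^9 - 24x^8 + 242x^7 - 1334x^6 + 4374x^5 - 8666x^4 + 9996x^3 - 5982x^2 + 1341x. The coefficient of x^8 equals -trace(L) = -24, matching the sum of degrees. The eigenvalues sum to 24, which equals trace(L) = 2|E|.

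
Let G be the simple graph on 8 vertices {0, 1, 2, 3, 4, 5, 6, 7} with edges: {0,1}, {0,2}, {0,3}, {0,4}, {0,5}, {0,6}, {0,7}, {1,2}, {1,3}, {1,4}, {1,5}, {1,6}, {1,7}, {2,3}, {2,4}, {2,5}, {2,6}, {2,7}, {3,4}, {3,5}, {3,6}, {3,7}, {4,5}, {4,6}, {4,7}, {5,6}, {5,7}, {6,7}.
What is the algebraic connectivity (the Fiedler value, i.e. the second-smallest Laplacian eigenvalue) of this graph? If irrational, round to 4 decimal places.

Each diagonal entry of L is the vertex degree and each off-diagonal entry is -1 where an edge is present, 0 otherwise; in the order [0, 1, 2, 3, 4, 5, 6, 7] the diagonal is [7, 7, 7, 7, 7, 7, 7, 7]. Computing the eigenvalues of L and sorting gives [0, 8, 8, 8, 8, 8, 8, 8]. The Fiedler value lambda_2 = 8 is strictly positive, so the graph is connected. There is one zero in the spectrum, matching the 1 component. The largest eigenvalue, 8, is at most the vertex count 8.

8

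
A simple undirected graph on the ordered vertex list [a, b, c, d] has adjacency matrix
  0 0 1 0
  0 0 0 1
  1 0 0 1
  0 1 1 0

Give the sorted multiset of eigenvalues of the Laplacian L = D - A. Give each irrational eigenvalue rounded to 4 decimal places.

Reading degrees in the order [a, b, c, d] gives [1, 1, 2, 2]; set D = diag(1, 1, 2, 2) and form L = D - A. Since every row of L sums to 0, the all-ones vector is in the kernel and 0 is an eigenvalue. The single zero eigenvalue shows the graph is connected. By the matrix-tree theorem the graph has (1/4) * product of the nonzero eigenvalues = 1 spanning tree.

[0, 0.5858, 2, 3.4142]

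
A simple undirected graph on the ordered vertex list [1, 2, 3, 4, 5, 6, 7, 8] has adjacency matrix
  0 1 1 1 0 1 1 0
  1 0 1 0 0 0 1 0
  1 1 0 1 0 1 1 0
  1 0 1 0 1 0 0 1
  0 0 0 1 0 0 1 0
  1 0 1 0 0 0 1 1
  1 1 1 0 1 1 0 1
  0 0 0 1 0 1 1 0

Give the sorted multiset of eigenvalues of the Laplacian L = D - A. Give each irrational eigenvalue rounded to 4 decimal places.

[0, 1.8189, 2.4754, 4, 4, 6, 6.2870, 7.4188]

Each diagonal entry of L is the vertex degree and each off-diagonal entry is -1 where an edge is present, 0 otherwise; in the order [1, 2, 3, 4, 5, 6, 7, 8] the diagonal is [5, 3, 5, 4, 2, 4, 6, 3]. Diagonalising L (or applying a numerical eigensolver to the 8x8 matrix) gives the spectrum above. The single zero eigenvalue shows the graph is connected. The eigenvalues sum to 32, which equals trace(L) = 2|E|.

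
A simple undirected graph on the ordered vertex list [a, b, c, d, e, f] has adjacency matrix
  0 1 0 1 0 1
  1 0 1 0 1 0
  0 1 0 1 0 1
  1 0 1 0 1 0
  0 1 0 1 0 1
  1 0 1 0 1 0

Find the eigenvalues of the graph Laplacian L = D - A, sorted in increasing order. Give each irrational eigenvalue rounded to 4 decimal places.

[0, 3, 3, 3, 3, 6]

With the vertex order [a, b, c, d, e, f], the degrees are [3, 3, 3, 3, 3, 3], giving D = diag(3, 3, 3, 3, 3, 3) and L = D - A. Since every row of L sums to 0, the all-ones vector is in the kernel and 0 is an eigenvalue. There is one zero in the spectrum, matching the 1 component. The largest eigenvalue, 6, is at most the vertex count 6.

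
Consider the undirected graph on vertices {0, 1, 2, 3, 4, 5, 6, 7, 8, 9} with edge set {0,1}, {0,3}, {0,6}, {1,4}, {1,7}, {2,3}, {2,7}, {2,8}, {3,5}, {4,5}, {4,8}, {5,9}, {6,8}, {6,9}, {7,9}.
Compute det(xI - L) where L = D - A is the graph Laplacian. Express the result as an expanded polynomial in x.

x^10 - 30x^9 + 390x^8 - 2880x^7 + 13305x^6 - 39882x^5 + 77640x^4 - 94800x^3 + 66000x^2 - 20000x

Reading degrees in the order [0, 1, 2, 3, 4, 5, 6, 7, 8, 9] gives [3, 3, 3, 3, 3, 3, 3, 3, 3, 3]; set D = diag(3, 3, 3, 3, 3, 3, 3, 3, 3, 3) and form L = D - A. The eigenvalues of L are [0, 2, 2, 2, 2, 2, 5, 5, 5, 5]; the characteristic polynomial is the product of (x - lambda_i), which multiplies out to x^10 - 30x^9 + 390x^8 - 2880x^7 + 13305x^6 - 39882x^5 + 77640x^4 - 94800x^3 + 66000x^2 - 20000x. The coefficient of x^9 equals -trace(L) = -30, matching the sum of degrees. The eigenvalues sum to 30, which equals trace(L) = 2|E|.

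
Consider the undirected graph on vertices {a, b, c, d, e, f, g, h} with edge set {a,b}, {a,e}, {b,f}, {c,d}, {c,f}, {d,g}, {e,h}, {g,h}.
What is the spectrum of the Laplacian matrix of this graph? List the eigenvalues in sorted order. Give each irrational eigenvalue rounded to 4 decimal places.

[0, 0.5858, 0.5858, 2, 2, 3.4142, 3.4142, 4]

Reading degrees in the order [a, b, c, d, e, f, g, h] gives [2, 2, 2, 2, 2, 2, 2, 2]; set D = diag(2, 2, 2, 2, 2, 2, 2, 2) and form L = D - A. Since every row of L sums to 0, the all-ones vector is in the kernel and 0 is an eigenvalue. By the matrix-tree theorem the graph has (1/8) * product of the nonzero eigenvalues = 8 spanning trees. The eigenvalues sum to 16, which equals trace(L) = 2|E|.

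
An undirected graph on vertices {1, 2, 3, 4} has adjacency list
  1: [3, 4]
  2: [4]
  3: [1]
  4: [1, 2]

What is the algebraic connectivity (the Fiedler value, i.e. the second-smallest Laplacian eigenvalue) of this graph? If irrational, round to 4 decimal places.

Each diagonal entry of L is the vertex degree and each off-diagonal entry is -1 where an edge is present, 0 otherwise; in the order [1, 2, 3, 4] the diagonal is [2, 1, 1, 2]. The sorted Laplacian eigenvalues are [0, 0.5858, 2, 3.4142]; the algebraic connectivity is the second entry, 0.5858. The largest eigenvalue, 3.4142, is at most the vertex count 4.

0.5858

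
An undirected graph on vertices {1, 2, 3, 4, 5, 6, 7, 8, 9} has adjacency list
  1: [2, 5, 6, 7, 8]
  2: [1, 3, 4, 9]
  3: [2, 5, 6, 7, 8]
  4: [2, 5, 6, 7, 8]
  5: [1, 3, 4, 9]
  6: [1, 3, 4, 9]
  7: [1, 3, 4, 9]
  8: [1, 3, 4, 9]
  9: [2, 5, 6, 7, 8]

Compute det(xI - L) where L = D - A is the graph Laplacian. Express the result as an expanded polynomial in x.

x^9 - 40x^8 + 690x^7 - 6720x^6 + 40485x^5 - 154704x^4 + 366560x^3 - 492800x^2 + 288000x

With the vertex order [1, 2, 3, 4, 5, 6, 7, 8, 9], the degrees are [5, 4, 5, 5, 4, 4, 4, 4, 5], giving D = diag(5, 4, 5, 5, 4, 4, 4, 4, 5) and L = D - A. The eigenvalues of L are [0, 4, 4, 4, 4, 5, 5, 5, 9]; the characteristic polynomial is the product of (x - lambda_i), which multiplies out to x^9 - 40x^8 + 690x^7 - 6720x^6 + 40485x^5 - 154704x^4 + 366560x^3 - 492800x^2 + 288000x. Since p(0) = det(-L) = 0, x divides p(x). By the matrix-tree theorem the graph has (1/9) * product of the nonzero eigenvalues = 32000 spanning trees.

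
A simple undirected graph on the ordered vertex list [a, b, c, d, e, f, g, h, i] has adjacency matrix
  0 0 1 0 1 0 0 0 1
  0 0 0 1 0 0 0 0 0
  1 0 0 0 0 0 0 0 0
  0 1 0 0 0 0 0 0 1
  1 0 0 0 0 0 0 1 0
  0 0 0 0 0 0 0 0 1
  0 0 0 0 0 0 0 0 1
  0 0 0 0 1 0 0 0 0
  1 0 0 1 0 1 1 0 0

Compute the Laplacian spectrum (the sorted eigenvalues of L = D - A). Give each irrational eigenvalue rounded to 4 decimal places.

[0, 0.2427, 0.5371, 0.6893, 1, 2.1297, 2.4166, 3.6434, 5.3411]

Reading degrees in the order [a, b, c, d, e, f, g, h, i] gives [3, 1, 1, 2, 2, 1, 1, 1, 4]; set D = diag(3, 1, 1, 2, 2, 1, 1, 1, 4) and form L = D - A. The multiplicity of 0 as a Laplacian eigenvalue equals the number of connected components. There is one zero in the spectrum, matching the 1 component. The largest eigenvalue, 5.3411, is at most the vertex count 9.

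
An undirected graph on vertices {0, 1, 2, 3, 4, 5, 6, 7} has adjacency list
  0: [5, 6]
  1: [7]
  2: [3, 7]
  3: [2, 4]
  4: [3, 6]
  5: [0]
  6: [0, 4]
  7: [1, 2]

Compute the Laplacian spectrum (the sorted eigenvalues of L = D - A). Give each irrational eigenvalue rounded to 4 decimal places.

Reading degrees in the order [0, 1, 2, 3, 4, 5, 6, 7] gives [2, 1, 2, 2, 2, 1, 2, 2]; set D = diag(2, 1, 2, 2, 2, 1, 2, 2) and form L = D - A. Diagonalising L (or applying a numerical eigensolver to the 8x8 matrix) gives the spectrum above. The single zero eigenvalue shows the graph is connected. By the matrix-tree theorem the graph has (1/8) * product of the nonzero eigenvalues = 1 spanning tree.

[0, 0.1522, 0.5858, 1.2346, 2, 2.7654, 3.4142, 3.8478]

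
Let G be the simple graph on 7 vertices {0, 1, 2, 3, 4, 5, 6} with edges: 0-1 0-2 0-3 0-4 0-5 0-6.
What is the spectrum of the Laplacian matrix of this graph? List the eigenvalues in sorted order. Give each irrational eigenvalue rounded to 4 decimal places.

[0, 1, 1, 1, 1, 1, 7]

Each diagonal entry of L is the vertex degree and each off-diagonal entry is -1 where an edge is present, 0 otherwise; in the order [0, 1, 2, 3, 4, 5, 6] the diagonal is [6, 1, 1, 1, 1, 1, 1]. The multiplicity of 0 as a Laplacian eigenvalue equals the number of connected components. The single zero eigenvalue shows the graph is connected. The largest eigenvalue, 7, is at most the vertex count 7.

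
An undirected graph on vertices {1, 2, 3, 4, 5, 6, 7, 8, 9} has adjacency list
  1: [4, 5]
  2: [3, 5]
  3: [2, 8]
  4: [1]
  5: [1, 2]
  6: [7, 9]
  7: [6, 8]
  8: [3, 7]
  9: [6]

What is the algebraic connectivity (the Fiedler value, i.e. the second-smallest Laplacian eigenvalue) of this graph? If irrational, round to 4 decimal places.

Reading degrees in the order [1, 2, 3, 4, 5, 6, 7, 8, 9] gives [2, 2, 2, 1, 2, 2, 2, 2, 1]; set D = diag(2, 2, 2, 1, 2, 2, 2, 2, 1) and form L = D - A. The sorted Laplacian eigenvalues are [0, 0.1206, 0.4679, 1, 1.6527, 2.3473, 3, 3.5321, 3.8794]; the algebraic connectivity is the second entry, 0.1206. The largest eigenvalue, 3.8794, is at most the vertex count 9.

0.1206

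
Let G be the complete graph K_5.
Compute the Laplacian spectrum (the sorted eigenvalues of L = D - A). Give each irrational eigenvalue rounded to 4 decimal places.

[0, 5, 5, 5, 5]

The graph has 5 vertices and degree multiset [4, 4, 4, 4, 4]; D is the diagonal matrix of degrees and L = D - A. Diagonalising L (or applying a numerical eigensolver to the 5x5 matrix) gives the spectrum above. The single zero eigenvalue shows the graph is connected. The largest eigenvalue, 5, is at most the vertex count 5.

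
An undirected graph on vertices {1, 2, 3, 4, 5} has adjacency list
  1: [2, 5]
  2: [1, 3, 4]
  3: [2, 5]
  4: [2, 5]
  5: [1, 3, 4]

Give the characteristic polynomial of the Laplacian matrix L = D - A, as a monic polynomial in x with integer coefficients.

Reading degrees in the order [1, 2, 3, 4, 5] gives [2, 3, 2, 2, 3]; set D = diag(2, 3, 2, 2, 3) and form L = D - A. L has integer entries, so p(x) = det(xI - L) has integer coefficients. Expanding the determinant yields x^5 - 12x^4 + 51x^3 - 92x^2 + 60x. The coefficient of x^4 equals -trace(L) = -12, matching the sum of degrees. There is one zero in the spectrum, matching the 1 component.

x^5 - 12x^4 + 51x^3 - 92x^2 + 60x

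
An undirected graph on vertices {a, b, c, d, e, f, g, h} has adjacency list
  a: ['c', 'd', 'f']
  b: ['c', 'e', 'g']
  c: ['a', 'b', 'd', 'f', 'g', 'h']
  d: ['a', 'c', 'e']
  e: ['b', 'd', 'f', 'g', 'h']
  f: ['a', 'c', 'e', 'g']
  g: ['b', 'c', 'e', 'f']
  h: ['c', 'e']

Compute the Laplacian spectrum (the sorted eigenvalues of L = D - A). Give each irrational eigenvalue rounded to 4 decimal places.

[0, 1.8762, 2.1798, 3.2993, 4, 5.2580, 5.8003, 7.5864]

With the vertex order [a, b, c, d, e, f, g, h], the degrees are [3, 3, 6, 3, 5, 4, 4, 2], giving D = diag(3, 3, 6, 3, 5, 4, 4, 2) and L = D - A. Since every row of L sums to 0, the all-ones vector is in the kernel and 0 is an eigenvalue. The largest eigenvalue, 7.5864, is at most the vertex count 8.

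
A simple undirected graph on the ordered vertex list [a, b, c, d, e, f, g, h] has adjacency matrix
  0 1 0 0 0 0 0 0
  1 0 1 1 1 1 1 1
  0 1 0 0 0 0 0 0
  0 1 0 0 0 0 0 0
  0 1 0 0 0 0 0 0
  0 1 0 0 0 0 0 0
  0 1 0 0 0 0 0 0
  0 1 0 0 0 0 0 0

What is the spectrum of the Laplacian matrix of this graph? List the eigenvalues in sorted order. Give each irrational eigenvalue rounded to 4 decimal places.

[0, 1, 1, 1, 1, 1, 1, 8]

Reading degrees in the order [a, b, c, d, e, f, g, h] gives [1, 7, 1, 1, 1, 1, 1, 1]; set D = diag(1, 7, 1, 1, 1, 1, 1, 1) and form L = D - A. Since every row of L sums to 0, the all-ones vector is in the kernel and 0 is an eigenvalue. The single zero eigenvalue shows the graph is connected. The eigenvalues sum to 14, which equals trace(L) = 2|E|.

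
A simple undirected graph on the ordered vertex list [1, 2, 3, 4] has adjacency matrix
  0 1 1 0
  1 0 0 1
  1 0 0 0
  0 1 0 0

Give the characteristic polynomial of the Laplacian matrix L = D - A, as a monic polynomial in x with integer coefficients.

Each diagonal entry of L is the vertex degree and each off-diagonal entry is -1 where an edge is present, 0 otherwise; in the order [1, 2, 3, 4] the diagonal is [2, 2, 1, 1]. L has integer entries, so p(x) = det(xI - L) has integer coefficients. Expanding the determinant yields x^4 - 6x^3 + 10x^2 - 4x. The coefficient of x^3 equals -trace(L) = -6, matching the sum of degrees. There is one zero in the spectrum, matching the 1 component. The eigenvalues sum to 6, which equals trace(L) = 2|E|.

x^4 - 6x^3 + 10x^2 - 4x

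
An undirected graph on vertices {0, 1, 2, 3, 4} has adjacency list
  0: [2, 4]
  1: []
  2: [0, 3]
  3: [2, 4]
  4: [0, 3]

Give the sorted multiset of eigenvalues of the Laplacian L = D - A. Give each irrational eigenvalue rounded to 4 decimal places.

With the vertex order [0, 1, 2, 3, 4], the degrees are [2, 0, 2, 2, 2], giving D = diag(2, 0, 2, 2, 2) and L = D - A. The multiplicity of 0 as a Laplacian eigenvalue equals the number of connected components. The 2 zero eigenvalues correspond to the 2 connected components. There are 2 zeros in the spectrum, matching the 2 components.

[0, 0, 2, 2, 4]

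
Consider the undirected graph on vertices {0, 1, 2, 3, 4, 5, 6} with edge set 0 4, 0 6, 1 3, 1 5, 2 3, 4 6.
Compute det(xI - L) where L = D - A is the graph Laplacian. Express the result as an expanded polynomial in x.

Reading degrees in the order [0, 1, 2, 3, 4, 5, 6] gives [2, 2, 1, 2, 2, 1, 2]; set D = diag(2, 2, 1, 2, 2, 1, 2) and form L = D - A. L has integer entries, so p(x) = det(xI - L) has integer coefficients. Expanding the determinant yields x^7 - 12x^6 + 55x^5 - 118x^4 + 114x^3 - 36x^2. The coefficient of x^6 equals -trace(L) = -12, matching the sum of degrees. The largest eigenvalue, 3.4142, is at most the vertex count 7.

x^7 - 12x^6 + 55x^5 - 118x^4 + 114x^3 - 36x^2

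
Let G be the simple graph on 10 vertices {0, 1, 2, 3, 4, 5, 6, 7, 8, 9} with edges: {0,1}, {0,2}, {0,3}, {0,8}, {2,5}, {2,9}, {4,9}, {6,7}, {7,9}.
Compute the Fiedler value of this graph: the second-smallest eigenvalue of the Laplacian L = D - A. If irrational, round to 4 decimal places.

0.1881

Reading degrees in the order [0, 1, 2, 3, 4, 5, 6, 7, 8, 9] gives [4, 1, 3, 1, 1, 1, 1, 2, 1, 3]; set D = diag(4, 1, 3, 1, 1, 1, 1, 2, 1, 3) and form L = D - A. Computing the eigenvalues of L and sorting gives [0, 0.1881, 0.5415, 0.7203, 1, 1, 2.0898, 2.8800, 4.2424, 5.3379]. The Fiedler value lambda_2 = 0.1881 is strictly positive, so the graph is connected.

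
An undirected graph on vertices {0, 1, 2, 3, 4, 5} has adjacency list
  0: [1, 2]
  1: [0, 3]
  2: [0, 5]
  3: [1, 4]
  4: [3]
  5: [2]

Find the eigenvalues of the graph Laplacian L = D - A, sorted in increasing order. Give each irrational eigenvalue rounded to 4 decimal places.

With the vertex order [0, 1, 2, 3, 4, 5], the degrees are [2, 2, 2, 2, 1, 1], giving D = diag(2, 2, 2, 2, 1, 1) and L = D - A. L is symmetric positive semidefinite, so every eigenvalue is real and nonnegative. The single zero eigenvalue shows the graph is connected. The largest eigenvalue, 3.7321, is at most the vertex count 6. The eigenvalues sum to 10, which equals trace(L) = 2|E|.

[0, 0.2679, 1, 2, 3, 3.7321]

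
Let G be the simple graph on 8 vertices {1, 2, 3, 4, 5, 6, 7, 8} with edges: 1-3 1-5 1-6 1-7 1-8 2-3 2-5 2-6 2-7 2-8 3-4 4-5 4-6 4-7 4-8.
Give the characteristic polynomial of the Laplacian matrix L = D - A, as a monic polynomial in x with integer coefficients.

x^8 - 30x^7 + 375x^6 - 2540x^5 + 10095x^4 - 23598x^3 + 30105x^2 - 16200x

Reading degrees in the order [1, 2, 3, 4, 5, 6, 7, 8] gives [5, 5, 3, 5, 3, 3, 3, 3]; set D = diag(5, 5, 3, 5, 3, 3, 3, 3) and form L = D - A. L has integer entries, so p(x) = det(xI - L) has integer coefficients. Expanding the determinant yields x^8 - 30x^7 + 375x^6 - 2540x^5 + 10095x^4 - 23598x^3 + 30105x^2 - 16200x. The coefficient of x^7 equals -trace(L) = -30, matching the sum of degrees. There is one zero in the spectrum, matching the 1 component.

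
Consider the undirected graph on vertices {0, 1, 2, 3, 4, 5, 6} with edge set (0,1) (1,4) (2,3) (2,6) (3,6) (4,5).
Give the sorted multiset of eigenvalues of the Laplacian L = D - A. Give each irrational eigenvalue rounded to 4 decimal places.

With the vertex order [0, 1, 2, 3, 4, 5, 6], the degrees are [1, 2, 2, 2, 2, 1, 2], giving D = diag(1, 2, 2, 2, 2, 1, 2) and L = D - A. The multiplicity of 0 as a Laplacian eigenvalue equals the number of connected components. The 2 zero eigenvalues correspond to the 2 connected components. There are 2 zeros in the spectrum, matching the 2 components. The largest eigenvalue, 3.4142, is at most the vertex count 7.

[0, 0, 0.5858, 2, 3, 3, 3.4142]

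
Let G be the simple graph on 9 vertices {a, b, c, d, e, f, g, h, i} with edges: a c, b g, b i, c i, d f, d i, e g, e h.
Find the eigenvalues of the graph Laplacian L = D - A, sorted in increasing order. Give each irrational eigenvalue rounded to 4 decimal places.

Each diagonal entry of L is the vertex degree and each off-diagonal entry is -1 where an edge is present, 0 otherwise; in the order [a, b, c, d, e, f, g, h, i] the diagonal is [1, 2, 2, 2, 2, 1, 2, 1, 3]. The multiplicity of 0 as a Laplacian eigenvalue equals the number of connected components. The single zero eigenvalue shows the graph is connected. By the matrix-tree theorem the graph has (1/9) * product of the nonzero eigenvalues = 1 spanning tree.

[0, 0.1708, 0.3820, 0.8503, 1.6761, 2.4165, 2.6180, 3.4421, 4.4442]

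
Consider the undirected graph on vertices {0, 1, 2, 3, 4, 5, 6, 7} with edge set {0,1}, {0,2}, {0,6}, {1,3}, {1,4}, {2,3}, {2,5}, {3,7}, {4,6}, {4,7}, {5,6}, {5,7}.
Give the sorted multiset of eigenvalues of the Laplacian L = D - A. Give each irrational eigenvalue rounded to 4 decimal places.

Reading degrees in the order [0, 1, 2, 3, 4, 5, 6, 7] gives [3, 3, 3, 3, 3, 3, 3, 3]; set D = diag(3, 3, 3, 3, 3, 3, 3, 3) and form L = D - A. Diagonalising L (or applying a numerical eigensolver to the 8x8 matrix) gives the spectrum above. By the matrix-tree theorem the graph has (1/8) * product of the nonzero eigenvalues = 384 spanning trees.

[0, 2, 2, 2, 4, 4, 4, 6]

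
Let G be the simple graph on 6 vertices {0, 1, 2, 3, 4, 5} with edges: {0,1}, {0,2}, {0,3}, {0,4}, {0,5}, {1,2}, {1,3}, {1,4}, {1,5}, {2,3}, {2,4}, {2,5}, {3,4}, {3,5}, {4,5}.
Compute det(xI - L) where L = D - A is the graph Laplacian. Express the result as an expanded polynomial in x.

x^6 - 30x^5 + 360x^4 - 2160x^3 + 6480x^2 - 7776x

With the vertex order [0, 1, 2, 3, 4, 5], the degrees are [5, 5, 5, 5, 5, 5], giving D = diag(5, 5, 5, 5, 5, 5) and L = D - A. The eigenvalues of L are [0, 6, 6, 6, 6, 6]; the characteristic polynomial is the product of (x - lambda_i), which multiplies out to x^6 - 30x^5 + 360x^4 - 2160x^3 + 6480x^2 - 7776x. The coefficient of x^5 equals -trace(L) = -30, matching the sum of degrees. The largest eigenvalue, 6, is at most the vertex count 6. There is one zero in the spectrum, matching the 1 component.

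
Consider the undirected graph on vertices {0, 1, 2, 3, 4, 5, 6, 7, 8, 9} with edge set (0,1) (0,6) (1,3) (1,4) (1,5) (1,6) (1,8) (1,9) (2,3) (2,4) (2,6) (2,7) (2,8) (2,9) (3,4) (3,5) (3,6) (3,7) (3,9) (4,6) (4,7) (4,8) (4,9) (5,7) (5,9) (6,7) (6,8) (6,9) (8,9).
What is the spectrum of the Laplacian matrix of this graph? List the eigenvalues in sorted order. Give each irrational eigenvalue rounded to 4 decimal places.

Each diagonal entry of L is the vertex degree and each off-diagonal entry is -1 where an edge is present, 0 otherwise; in the order [0, 1, 2, 3, 4, 5, 6, 7, 8, 9] the diagonal is [2, 7, 6, 7, 7, 4, 8, 5, 5, 7]. Diagonalising L (or applying a numerical eigensolver to the 10x10 matrix) gives the spectrum above. The single zero eigenvalue shows the graph is connected. By the matrix-tree theorem the graph has (1/10) * product of the nonzero eigenvalues = 800384 spanning trees. The largest eigenvalue, 9.1873, is at most the vertex count 10.

[0, 1.9112, 3.6801, 4.7513, 6.4256, 6.8724, 8.2207, 8.3175, 8.6339, 9.1873]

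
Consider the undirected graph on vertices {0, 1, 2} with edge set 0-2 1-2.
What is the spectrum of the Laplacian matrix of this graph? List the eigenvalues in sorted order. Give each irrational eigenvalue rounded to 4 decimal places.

[0, 1, 3]

With the vertex order [0, 1, 2], the degrees are [1, 1, 2], giving D = diag(1, 1, 2) and L = D - A. The multiplicity of 0 as a Laplacian eigenvalue equals the number of connected components. The single zero eigenvalue shows the graph is connected. By the matrix-tree theorem the graph has (1/3) * product of the nonzero eigenvalues = 1 spanning tree.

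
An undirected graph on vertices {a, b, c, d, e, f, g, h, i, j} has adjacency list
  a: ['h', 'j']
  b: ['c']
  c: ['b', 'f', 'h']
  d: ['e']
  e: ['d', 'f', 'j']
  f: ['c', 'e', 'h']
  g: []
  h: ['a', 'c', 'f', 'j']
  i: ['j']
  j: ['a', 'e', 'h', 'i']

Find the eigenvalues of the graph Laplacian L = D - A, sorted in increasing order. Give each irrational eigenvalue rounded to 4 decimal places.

With the vertex order [a, b, c, d, e, f, g, h, i, j], the degrees are [2, 1, 3, 1, 3, 3, 0, 4, 1, 4], giving D = diag(2, 1, 3, 1, 3, 3, 0, 4, 1, 4) and L = D - A. L is symmetric positive semidefinite, so every eigenvalue is real and nonnegative. The 2 zero eigenvalues correspond to the 2 connected components. The largest eigenvalue, 5.7539, is at most the vertex count 10. There are 2 zeros in the spectrum, matching the 2 components.

[0, 0, 0.5214, 0.6568, 1.1666, 1.9485, 3.0471, 4.2390, 4.6666, 5.7539]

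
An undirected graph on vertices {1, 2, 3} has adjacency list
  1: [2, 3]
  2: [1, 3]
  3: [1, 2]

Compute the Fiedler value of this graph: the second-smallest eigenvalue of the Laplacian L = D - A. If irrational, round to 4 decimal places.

With the vertex order [1, 2, 3], the degrees are [2, 2, 2], giving D = diag(2, 2, 2) and L = D - A. The smallest Laplacian eigenvalue is always 0. The next one, lambda_2 = 3, measures how hard the graph is to disconnect: larger values mean better connectivity. By the matrix-tree theorem the graph has (1/3) * product of the nonzero eigenvalues = 3 spanning trees. The largest eigenvalue, 3, is at most the vertex count 3.

3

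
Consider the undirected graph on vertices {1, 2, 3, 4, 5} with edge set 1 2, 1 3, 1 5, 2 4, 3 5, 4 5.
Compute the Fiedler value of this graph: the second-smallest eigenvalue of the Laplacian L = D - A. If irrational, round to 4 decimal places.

Each diagonal entry of L is the vertex degree and each off-diagonal entry is -1 where an edge is present, 0 otherwise; in the order [1, 2, 3, 4, 5] the diagonal is [3, 2, 2, 2, 3]. The sorted Laplacian eigenvalues are [0, 1.3820, 2.3820, 3.6180, 4.6180]; the algebraic connectivity is the second entry, 1.3820.

1.3820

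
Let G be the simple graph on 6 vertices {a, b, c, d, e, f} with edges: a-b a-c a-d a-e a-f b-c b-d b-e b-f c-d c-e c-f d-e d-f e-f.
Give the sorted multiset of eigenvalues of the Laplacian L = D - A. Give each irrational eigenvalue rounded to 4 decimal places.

Each diagonal entry of L is the vertex degree and each off-diagonal entry is -1 where an edge is present, 0 otherwise; in the order [a, b, c, d, e, f] the diagonal is [5, 5, 5, 5, 5, 5]. Diagonalising L (or applying a numerical eigensolver to the 6x6 matrix) gives the spectrum above. The largest eigenvalue, 6, is at most the vertex count 6. By the matrix-tree theorem the graph has (1/6) * product of the nonzero eigenvalues = 1296 spanning trees.

[0, 6, 6, 6, 6, 6]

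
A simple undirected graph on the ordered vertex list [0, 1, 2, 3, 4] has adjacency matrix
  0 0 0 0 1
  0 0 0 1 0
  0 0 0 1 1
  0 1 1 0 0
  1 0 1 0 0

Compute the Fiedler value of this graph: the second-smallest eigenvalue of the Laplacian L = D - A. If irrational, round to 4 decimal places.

0.3820

Reading degrees in the order [0, 1, 2, 3, 4] gives [1, 1, 2, 2, 2]; set D = diag(1, 1, 2, 2, 2) and form L = D - A. Computing the eigenvalues of L and sorting gives [0, 0.3820, 1.3820, 2.6180, 3.6180]. The Fiedler value lambda_2 = 0.3820 is strictly positive, so the graph is connected. There is one zero in the spectrum, matching the 1 component.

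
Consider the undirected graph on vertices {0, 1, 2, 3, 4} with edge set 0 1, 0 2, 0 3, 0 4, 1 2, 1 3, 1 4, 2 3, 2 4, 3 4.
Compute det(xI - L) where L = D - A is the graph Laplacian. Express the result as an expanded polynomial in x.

x^5 - 20x^4 + 150x^3 - 500x^2 + 625x

Reading degrees in the order [0, 1, 2, 3, 4] gives [4, 4, 4, 4, 4]; set D = diag(4, 4, 4, 4, 4) and form L = D - A. L has integer entries, so p(x) = det(xI - L) has integer coefficients. Expanding the determinant yields x^5 - 20x^4 + 150x^3 - 500x^2 + 625x. The constant term is 0 because L is singular (the all-ones vector lies in its kernel). The largest eigenvalue, 5, is at most the vertex count 5.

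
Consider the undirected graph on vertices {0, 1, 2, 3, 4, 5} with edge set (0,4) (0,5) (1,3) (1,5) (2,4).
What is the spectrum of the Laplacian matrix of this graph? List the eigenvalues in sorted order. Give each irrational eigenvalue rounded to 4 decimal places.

[0, 0.2679, 1, 2, 3, 3.7321]

Reading degrees in the order [0, 1, 2, 3, 4, 5] gives [2, 2, 1, 1, 2, 2]; set D = diag(2, 2, 1, 1, 2, 2) and form L = D - A. L is symmetric positive semidefinite, so every eigenvalue is real and nonnegative. The single zero eigenvalue shows the graph is connected.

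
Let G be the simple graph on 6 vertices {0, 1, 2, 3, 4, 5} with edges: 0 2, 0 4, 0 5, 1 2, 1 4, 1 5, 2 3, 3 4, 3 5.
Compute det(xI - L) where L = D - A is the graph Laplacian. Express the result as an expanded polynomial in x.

Reading degrees in the order [0, 1, 2, 3, 4, 5] gives [3, 3, 3, 3, 3, 3]; set D = diag(3, 3, 3, 3, 3, 3) and form L = D - A. Computing det(xI - L) by cofactor expansion (or equivalently via sum-over-permutations) gives x^6 - 18x^5 + 126x^4 - 432x^3 + 729x^2 - 486x. The coefficient of x^5 equals -trace(L) = -18, matching the sum of degrees.

x^6 - 18x^5 + 126x^4 - 432x^3 + 729x^2 - 486x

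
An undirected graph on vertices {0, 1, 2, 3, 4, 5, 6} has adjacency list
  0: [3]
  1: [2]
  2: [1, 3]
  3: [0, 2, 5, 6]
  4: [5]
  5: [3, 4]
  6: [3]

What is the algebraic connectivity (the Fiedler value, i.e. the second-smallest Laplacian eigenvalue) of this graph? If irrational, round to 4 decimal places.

0.3820

With the vertex order [0, 1, 2, 3, 4, 5, 6], the degrees are [1, 1, 2, 4, 1, 2, 1], giving D = diag(1, 1, 2, 4, 1, 2, 1) and L = D - A. The sorted Laplacian eigenvalues are [0, 0.3820, 0.6086, 1, 2.2271, 2.6180, 5.1642]; the algebraic connectivity is the second entry, 0.3820.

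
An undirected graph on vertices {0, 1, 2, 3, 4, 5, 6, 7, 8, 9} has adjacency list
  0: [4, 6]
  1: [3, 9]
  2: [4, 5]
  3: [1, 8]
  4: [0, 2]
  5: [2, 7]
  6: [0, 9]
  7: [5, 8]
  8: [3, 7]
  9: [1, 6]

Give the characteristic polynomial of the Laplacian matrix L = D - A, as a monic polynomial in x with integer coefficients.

Each diagonal entry of L is the vertex degree and each off-diagonal entry is -1 where an edge is present, 0 otherwise; in the order [0, 1, 2, 3, 4, 5, 6, 7, 8, 9] the diagonal is [2, 2, 2, 2, 2, 2, 2, 2, 2, 2]. Computing det(xI - L) by cofactor expansion (or equivalently via sum-over-permutations) gives x^10 - 20x^9 + 170x^8 - 800x^7 + 2275x^6 - 4004x^5 + 4290x^4 - 2640x^3 + 825x^2 - 100x. Since p(0) = det(-L) = 0, x divides p(x). There is one zero in the spectrum, matching the 1 component.

x^10 - 20x^9 + 170x^8 - 800x^7 + 2275x^6 - 4004x^5 + 4290x^4 - 2640x^3 + 825x^2 - 100x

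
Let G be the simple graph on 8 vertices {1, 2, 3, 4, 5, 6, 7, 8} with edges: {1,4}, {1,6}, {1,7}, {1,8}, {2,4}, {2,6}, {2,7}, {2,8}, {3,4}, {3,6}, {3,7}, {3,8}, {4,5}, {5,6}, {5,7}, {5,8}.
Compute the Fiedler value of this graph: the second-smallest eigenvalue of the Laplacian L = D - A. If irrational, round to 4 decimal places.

4

Each diagonal entry of L is the vertex degree and each off-diagonal entry is -1 where an edge is present, 0 otherwise; in the order [1, 2, 3, 4, 5, 6, 7, 8] the diagonal is [4, 4, 4, 4, 4, 4, 4, 4]. Computing the eigenvalues of L and sorting gives [0, 4, 4, 4, 4, 4, 4, 8]. The Fiedler value lambda_2 = 4 is strictly positive, so the graph is connected. There is one zero in the spectrum, matching the 1 component.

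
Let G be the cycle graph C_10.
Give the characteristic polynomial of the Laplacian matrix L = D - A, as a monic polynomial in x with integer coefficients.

The graph has 10 vertices and degree multiset [2, 2, 2, 2, 2, 2, 2, 2, 2, 2]; D is the diagonal matrix of degrees and L = D - A. Computing det(xI - L) by cofactor expansion (or equivalently via sum-over-permutations) gives x^10 - 20x^9 + 170x^8 - 800x^7 + 2275x^6 - 4004x^5 + 4290x^4 - 2640x^3 + 825x^2 - 100x. Since p(0) = det(-L) = 0, x divides p(x). By the matrix-tree theorem the graph has (1/10) * product of the nonzero eigenvalues = 10 spanning trees.

x^10 - 20x^9 + 170x^8 - 800x^7 + 2275x^6 - 4004x^5 + 4290x^4 - 2640x^3 + 825x^2 - 100x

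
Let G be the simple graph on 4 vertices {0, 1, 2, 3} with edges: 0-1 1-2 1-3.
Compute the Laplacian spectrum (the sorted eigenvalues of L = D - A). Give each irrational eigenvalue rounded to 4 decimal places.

With the vertex order [0, 1, 2, 3], the degrees are [1, 3, 1, 1], giving D = diag(1, 3, 1, 1) and L = D - A. Diagonalising L (or applying a numerical eigensolver to the 4x4 matrix) gives the spectrum above. By the matrix-tree theorem the graph has (1/4) * product of the nonzero eigenvalues = 1 spanning tree.

[0, 1, 1, 4]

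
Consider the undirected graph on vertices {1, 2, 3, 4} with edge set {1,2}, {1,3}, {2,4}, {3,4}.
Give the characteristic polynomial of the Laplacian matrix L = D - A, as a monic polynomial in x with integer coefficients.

x^4 - 8x^3 + 20x^2 - 16x

Each diagonal entry of L is the vertex degree and each off-diagonal entry is -1 where an edge is present, 0 otherwise; in the order [1, 2, 3, 4] the diagonal is [2, 2, 2, 2]. L has integer entries, so p(x) = det(xI - L) has integer coefficients. Expanding the determinant yields x^4 - 8x^3 + 20x^2 - 16x. The constant term is 0 because L is singular (the all-ones vector lies in its kernel). The largest eigenvalue, 4, is at most the vertex count 4.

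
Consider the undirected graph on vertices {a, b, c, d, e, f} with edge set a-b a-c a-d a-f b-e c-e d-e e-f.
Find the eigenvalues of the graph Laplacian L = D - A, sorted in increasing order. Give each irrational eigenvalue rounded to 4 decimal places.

With the vertex order [a, b, c, d, e, f], the degrees are [4, 2, 2, 2, 4, 2], giving D = diag(4, 2, 2, 2, 4, 2) and L = D - A. The multiplicity of 0 as a Laplacian eigenvalue equals the number of connected components. The single zero eigenvalue shows the graph is connected. The largest eigenvalue, 6, is at most the vertex count 6.

[0, 2, 2, 2, 4, 6]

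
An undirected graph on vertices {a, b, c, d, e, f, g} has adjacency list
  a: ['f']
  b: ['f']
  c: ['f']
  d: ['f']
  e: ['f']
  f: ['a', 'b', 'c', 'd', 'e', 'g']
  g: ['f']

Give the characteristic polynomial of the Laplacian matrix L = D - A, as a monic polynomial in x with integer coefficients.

With the vertex order [a, b, c, d, e, f, g], the degrees are [1, 1, 1, 1, 1, 6, 1], giving D = diag(1, 1, 1, 1, 1, 6, 1) and L = D - A. Computing det(xI - L) by cofactor expansion (or equivalently via sum-over-permutations) gives x^7 - 12x^6 + 45x^5 - 80x^4 + 75x^3 - 36x^2 + 7x. The constant term is 0 because L is singular (the all-ones vector lies in its kernel). By the matrix-tree theorem the graph has (1/7) * product of the nonzero eigenvalues = 1 spanning tree. The largest eigenvalue, 7, is at most the vertex count 7.

x^7 - 12x^6 + 45x^5 - 80x^4 + 75x^3 - 36x^2 + 7x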